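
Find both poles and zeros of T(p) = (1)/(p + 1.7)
Set denominator = 0: p + 1.7 = 0 → Poles: -1.7
Numerator is a nonzero constant (1) → Zeros: none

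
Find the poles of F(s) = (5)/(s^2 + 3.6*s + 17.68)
Set denominator = 0: s^2 + 3.6*s + 17.68 = 0 → Poles: -1.8 + 3.8j, -1.8 - 3.8j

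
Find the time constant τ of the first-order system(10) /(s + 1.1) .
First-order system: τ = -1/pole. Pole = -1.1. τ = -1/(-1.1) = 0.9091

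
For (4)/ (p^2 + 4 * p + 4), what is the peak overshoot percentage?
Standard form: ωn²/(p²+2ζωn·p+ωn²) → ωn = 2, ζ = 1.
ζ ≥ 1, so the response is non-oscillatory: peak overshoot = 0%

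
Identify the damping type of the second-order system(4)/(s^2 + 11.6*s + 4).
Standard form: ωn²/(s²+2ζωn·s+ωn²) gives ωn=2, ζ=2.9.
Overdamped (ζ = 2.9 > 1)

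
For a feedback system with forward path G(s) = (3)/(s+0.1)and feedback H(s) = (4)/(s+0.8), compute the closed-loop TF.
Closed-loop T = G/(1+GH).
Numerator: G_num * H_den = 3*s + 2.4.
Denominator: G_den * H_den + G_num * H_num = (s^2 + 0.9*s + 0.08) + (12) = s^2 + 0.9*s + 12.08.
T(s) = (3*s + 2.4)/(s^2 + 0.9*s + 12.08)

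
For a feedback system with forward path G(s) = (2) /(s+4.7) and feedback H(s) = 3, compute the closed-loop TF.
Closed-loop T = G/(1+GH).
Numerator: G_num * H_den = 2.
Denominator: G_den * H_den + G_num * H_num = (s + 4.7) + (6) = s + 10.7.
T(s) = (2)/(s + 10.7)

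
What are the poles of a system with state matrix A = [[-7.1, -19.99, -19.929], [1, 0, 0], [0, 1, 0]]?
Eigenvalues solve det(λI - A) = 0.
Characteristic polynomial: λ^3 + 7.1*λ^2 + 19.99*λ + 19.929 = 0.
Factor: (λ + 2.1)(λ^2 + 5*λ + 9.49) = 0.
Roots: -2.1, -2.5 + 1.8j, -2.5 - 1.8j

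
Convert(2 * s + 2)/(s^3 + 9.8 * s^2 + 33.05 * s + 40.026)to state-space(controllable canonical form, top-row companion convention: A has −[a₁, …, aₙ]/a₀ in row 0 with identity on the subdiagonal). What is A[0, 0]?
Reachable canonical form for den = s^3 + 9.8*s^2 + 33.05*s + 40.026: top row of A = -[a₁,a₂,...,aₙ]/a₀, ones on the subdiagonal, zeros elsewhere.
A = [[-9.8, -33.05, -40.026], [1, 0, 0], [0, 1, 0]].
A[0,0] = -9.8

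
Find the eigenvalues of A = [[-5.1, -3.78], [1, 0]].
Eigenvalues solve det(λI - A) = 0.
Characteristic polynomial: λ^2 + 5.1*λ + 3.78 = 0.
Factor: (λ + 4.2)(λ + 0.9) = 0.
Roots: -0.9, -4.2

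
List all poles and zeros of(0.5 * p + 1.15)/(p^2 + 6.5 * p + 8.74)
Set denominator = 0: p^2 + 6.5*p + 8.74 = (p + 1.9)(p + 4.6) = 0 → Poles: -1.9, -4.6
Set numerator = 0: 0.5*p + 1.15 = 0 → Zeros: -2.3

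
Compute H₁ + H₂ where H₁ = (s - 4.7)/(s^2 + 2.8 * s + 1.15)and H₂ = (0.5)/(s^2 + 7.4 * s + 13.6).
Parallel: H = H₁ + H₂ = (n₁·d₂ + n₂·d₁)/(d₁·d₂).
n₁·d₂ = s^3 + 2.7*s^2 - 21.18*s - 63.92. n₂·d₁ = 0.5*s^2 + 1.4*s + 0.575. Sum = s^3 + 3.2*s^2 - 19.78*s - 63.345. d₁·d₂ = s^4 + 10.2*s^3 + 35.47*s^2 + 46.59*s + 15.64.
H(s) = (s^3 + 3.2*s^2 - 19.78*s - 63.345)/(s^4 + 10.2*s^3 + 35.47*s^2 + 46.59*s + 15.64)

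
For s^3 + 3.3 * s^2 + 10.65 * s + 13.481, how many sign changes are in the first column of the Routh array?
Routh array:
s^3: [1, 10.65]; s^2: [3.3, 13.481]; s^1: [6.56485]; s^0: [13.481]
First column: [1, 3.3, 6.56485, 13.481]. Sign changes = 0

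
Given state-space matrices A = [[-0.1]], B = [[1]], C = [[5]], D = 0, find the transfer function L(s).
L(s) = C(sI - A)⁻¹B + D.
Characteristic polynomial det(sI - A) = s + 0.1.
Numerator from C·adj(sI-A)·B + D·det(sI-A) = 5.
L(s) = (5)/(s + 0.1)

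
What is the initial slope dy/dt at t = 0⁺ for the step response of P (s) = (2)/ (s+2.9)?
IVT: y'(0⁺) = lim_{s→∞} s²·Y(s) = lim_{s→∞} s·P(s).
deg(num) = 0, deg(den) = 1, relative degree = 1, so s·P(s) → (leading num)/(leading den) = 2/1 = 2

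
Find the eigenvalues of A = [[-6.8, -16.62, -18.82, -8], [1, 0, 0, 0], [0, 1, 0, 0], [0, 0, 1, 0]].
Eigenvalues solve det(λI - A) = 0.
Characteristic polynomial: λ^4 + 6.8*λ^3 + 16.62*λ^2 + 18.82*λ + 8 = 0.
Factor: (λ + 3.2)(λ + 1)(λ^2 + 2.6*λ + 2.5) = 0.
Roots: -1, -1.3 + 0.9j, -1.3 - 0.9j, -3.2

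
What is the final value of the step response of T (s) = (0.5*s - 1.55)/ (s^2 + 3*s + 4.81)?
FVT: lim_{t→∞} y(t) = lim_{s→0} s*Y(s) where Y(s) = T(s)/s.
= lim_{s→0} T(s) = T(0) = num(0)/den(0) = -1.55/4.81 = -0.3222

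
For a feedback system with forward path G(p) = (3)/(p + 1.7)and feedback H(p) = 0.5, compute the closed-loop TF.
Closed-loop T = G/(1+GH).
Numerator: G_num * H_den = 3.
Denominator: G_den * H_den + G_num * H_num = (p + 1.7) + (1.5) = p + 3.2.
T(p) = (3)/(p + 3.2)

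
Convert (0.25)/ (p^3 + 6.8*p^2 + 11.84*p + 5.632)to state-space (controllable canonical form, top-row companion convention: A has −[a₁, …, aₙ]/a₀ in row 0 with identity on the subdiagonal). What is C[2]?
Reachable canonical form: C = numerator coefficients (right-aligned, zero-padded to length n).
num = 0.25, C = [[0, 0, 0.25]].
C[2] = 0.25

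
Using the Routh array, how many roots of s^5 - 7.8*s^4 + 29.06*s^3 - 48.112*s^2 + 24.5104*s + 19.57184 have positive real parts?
Routh array:
s^5: [1, 29.06, 24.5104]; s^4: [-7.8, -48.112, 19.57184]; s^3: [22.8918, 27.0196]; s^2: [-38.9055, 19.57184]; s^1: [38.5356]; s^0: [19.57184]
First column: [1, -7.8, 22.8918, -38.9055, 38.5356, 19.57184]. Sign changes = RHP roots = 4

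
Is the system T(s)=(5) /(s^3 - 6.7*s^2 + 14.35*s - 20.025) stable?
Denominator: s^3 - 6.7*s^2 + 14.35*s - 20.025 = (s - 4.5)(s^2 - 2.2*s + 4.45). Poles: 1.1 + 1.8j, 1.1 - 1.8j, 4.5. All Re(p)<0: No (unstable)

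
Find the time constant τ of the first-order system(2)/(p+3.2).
First-order system: τ = -1/pole. Pole = -3.2. τ = -1/(-3.2) = 0.3125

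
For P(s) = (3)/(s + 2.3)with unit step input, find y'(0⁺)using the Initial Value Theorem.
IVT: y'(0⁺) = lim_{s→∞} s²·Y(s) = lim_{s→∞} s·P(s).
deg(num) = 0, deg(den) = 1, relative degree = 1, so s·P(s) → (leading num)/(leading den) = 3/1 = 3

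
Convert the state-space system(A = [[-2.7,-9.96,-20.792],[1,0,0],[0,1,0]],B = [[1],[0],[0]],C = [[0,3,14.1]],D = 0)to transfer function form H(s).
H(s) = C(sI - A)⁻¹B + D.
Characteristic polynomial det(sI - A) = s^3 + 2.7*s^2 + 9.96*s + 20.792.
Numerator from C·adj(sI-A)·B + D·det(sI-A) = 3*s + 14.1.
H(s) = (3*s + 14.1)/(s^3 + 2.7*s^2 + 9.96*s + 20.792)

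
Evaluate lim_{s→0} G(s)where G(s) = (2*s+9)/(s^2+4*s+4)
DC gain = G(0) = num(0)/den(0) = 9/4 = 2.25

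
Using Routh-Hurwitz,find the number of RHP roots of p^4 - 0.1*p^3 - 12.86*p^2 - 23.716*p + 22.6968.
Routh array:
p^4: [1, -12.86, 22.6968]; p^3: [-0.1, -23.716]; p^2: [-250.02, 22.6968]; p^1: [-23.7251]; p^0: [22.6968]
First column: [1, -0.1, -250.02, -23.7251, 22.6968]. Sign changes = RHP roots = 2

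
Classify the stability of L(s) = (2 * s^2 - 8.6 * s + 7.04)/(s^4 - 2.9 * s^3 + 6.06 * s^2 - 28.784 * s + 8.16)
Denominator: s^4 - 2.9*s^3 + 6.06*s^2 - 28.784*s + 8.16 = (s - 0.3)(s - 3.4)(s^2 + 0.8*s + 8). Poles: -0.4 + 2.8j, -0.4 - 2.8j, 0.3, 3.4. Unstable (2 pole(s) in RHP)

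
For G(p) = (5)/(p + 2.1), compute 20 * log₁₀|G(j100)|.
Substitute p = j*100: G(j100) = 0.00104954 - 0.049978j.
|G(j100)| = sqrt(Re² + Im²) = 0.04999.
20*log₁₀(0.04999) = -26.02 dB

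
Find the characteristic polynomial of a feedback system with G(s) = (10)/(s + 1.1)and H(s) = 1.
Characteristic poly = G_den * H_den + G_num * H_num = (s + 1.1) + (10) = s + 11.1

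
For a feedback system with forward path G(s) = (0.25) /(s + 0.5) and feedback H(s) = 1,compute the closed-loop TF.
Closed-loop T = G/(1+GH).
Numerator: G_num * H_den = 0.25.
Denominator: G_den * H_den + G_num * H_num = (s + 0.5) + (0.25) = s + 0.75.
T(s) = (0.25)/(s + 0.75)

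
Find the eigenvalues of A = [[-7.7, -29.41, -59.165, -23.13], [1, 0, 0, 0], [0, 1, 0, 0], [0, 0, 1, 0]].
Eigenvalues solve det(λI - A) = 0.
Characteristic polynomial: λ^4 + 7.7*λ^3 + 29.41*λ^2 + 59.165*λ + 23.13 = 0.
Factor: (λ + 3.6)(λ + 0.5)(λ^2 + 3.6*λ + 12.85) = 0.
Roots: -0.5, -1.8 + 3.1j, -1.8 - 3.1j, -3.6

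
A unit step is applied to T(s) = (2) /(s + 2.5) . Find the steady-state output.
FVT: lim_{t→∞} y(t) = lim_{s→0} s*Y(s) where Y(s) = T(s)/s.
= lim_{s→0} T(s) = T(0) = num(0)/den(0) = 2/2.5 = 0.8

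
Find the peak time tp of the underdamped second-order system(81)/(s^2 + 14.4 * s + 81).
Standard form: ωn²/(s²+2ζωn·s+ωn²) → ωn = 9, ζ = 0.8.
ωd = ωn·√(1-ζ²) = 9·√(1-0.8²) = 5.4.
tp = π/ωd = π/5.4 = 0.5818 s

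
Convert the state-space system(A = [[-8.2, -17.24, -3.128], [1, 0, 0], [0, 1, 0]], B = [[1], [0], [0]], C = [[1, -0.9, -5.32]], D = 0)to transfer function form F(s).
F(s) = C(sI - A)⁻¹B + D.
Characteristic polynomial det(sI - A) = s^3 + 8.2*s^2 + 17.24*s + 3.128.
Numerator from C·adj(sI-A)·B + D·det(sI-A) = s^2 - 0.9*s - 5.32.
F(s) = (s^2 - 0.9*s - 5.32)/(s^3 + 8.2*s^2 + 17.24*s + 3.128)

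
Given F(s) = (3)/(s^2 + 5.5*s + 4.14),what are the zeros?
Numerator is a nonzero constant (3) → Zeros: none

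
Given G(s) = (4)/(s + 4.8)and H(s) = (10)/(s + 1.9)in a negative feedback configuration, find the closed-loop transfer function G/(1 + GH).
Closed-loop T = G/(1+GH).
Numerator: G_num * H_den = 4*s + 7.6.
Denominator: G_den * H_den + G_num * H_num = (s^2 + 6.7*s + 9.12) + (40) = s^2 + 6.7*s + 49.12.
T(s) = (4*s + 7.6)/(s^2 + 6.7*s + 49.12)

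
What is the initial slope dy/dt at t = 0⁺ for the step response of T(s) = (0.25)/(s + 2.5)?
IVT: y'(0⁺) = lim_{s→∞} s²·Y(s) = lim_{s→∞} s·T(s).
deg(num) = 0, deg(den) = 1, relative degree = 1, so s·T(s) → (leading num)/(leading den) = 0.25/1 = 0.25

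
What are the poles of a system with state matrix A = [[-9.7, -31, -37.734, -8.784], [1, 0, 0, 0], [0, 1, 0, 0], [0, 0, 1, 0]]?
Eigenvalues solve det(λI - A) = 0.
Characteristic polynomial: λ^4 + 9.7*λ^3 + 31*λ^2 + 37.734*λ + 8.784 = 0.
Factor: (λ + 0.3)(λ + 4.8)(λ^2 + 4.6*λ + 6.1) = 0.
Roots: -0.3, -2.3 + 0.9j, -2.3 - 0.9j, -4.8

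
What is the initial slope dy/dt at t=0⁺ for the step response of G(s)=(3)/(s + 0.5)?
IVT: y'(0⁺) = lim_{s→∞} s²·Y(s) = lim_{s→∞} s·G(s).
deg(num) = 0, deg(den) = 1, relative degree = 1, so s·G(s) → (leading num)/(leading den) = 3/1 = 3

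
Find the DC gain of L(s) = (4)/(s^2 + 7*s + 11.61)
DC gain = L(0) = num(0)/den(0) = 4/11.61 = 0.3445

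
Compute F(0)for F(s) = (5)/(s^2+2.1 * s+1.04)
DC gain = F(0) = num(0)/den(0) = 5/1.04 = 4.808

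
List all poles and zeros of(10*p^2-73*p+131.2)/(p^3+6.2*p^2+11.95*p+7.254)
Set denominator = 0: p^3 + 6.2*p^2 + 11.95*p + 7.254 = (p + 3.1)(p + 1.8)(p + 1.3) = 0 → Poles: -1.3, -1.8, -3.1
Set numerator = 0: 10*p^2 - 73*p + 131.2 = 10*(p - 3.2)(p - 4.1) = 0 → Zeros: 3.2, 4.1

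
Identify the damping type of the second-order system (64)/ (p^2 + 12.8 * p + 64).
Standard form: ωn²/(p²+2ζωn·p+ωn²) gives ωn=8, ζ=0.8.
Underdamped (ζ = 0.8 < 1)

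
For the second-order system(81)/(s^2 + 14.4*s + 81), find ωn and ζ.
Standard form: ωn²/(s²+2ζωn·s+ωn²).
const=81=ωn² → ωn=9, s coeff=14.4=2ζωn → ζ=0.8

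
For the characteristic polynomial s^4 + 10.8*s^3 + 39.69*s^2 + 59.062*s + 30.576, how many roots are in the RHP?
s^4 + 10.8*s^3 + 39.69*s^2 + 59.062*s + 30.576 = (s + 4.9)(s + 1.3)(s + 3)(s + 1.6). Poles: -1.3, -1.6, -3, -4.9. RHP poles (Re>0): 0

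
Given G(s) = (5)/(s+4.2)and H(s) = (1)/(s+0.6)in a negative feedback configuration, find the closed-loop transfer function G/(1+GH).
Closed-loop T = G/(1+GH).
Numerator: G_num * H_den = 5*s + 3.
Denominator: G_den * H_den + G_num * H_num = (s^2 + 4.8*s + 2.52) + (5) = s^2 + 4.8*s + 7.52.
T(s) = (5*s + 3)/(s^2 + 4.8*s + 7.52)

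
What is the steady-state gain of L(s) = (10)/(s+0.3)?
DC gain = L(0) = num(0)/den(0) = 10/0.3 = 33.33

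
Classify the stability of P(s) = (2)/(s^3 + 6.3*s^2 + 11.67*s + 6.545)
Denominator: s^3 + 6.3*s^2 + 11.67*s + 6.545 = (s + 1.1)(s + 3.5)(s + 1.7). Poles: -1.1, -1.7, -3.5. Stable (all poles in LHP)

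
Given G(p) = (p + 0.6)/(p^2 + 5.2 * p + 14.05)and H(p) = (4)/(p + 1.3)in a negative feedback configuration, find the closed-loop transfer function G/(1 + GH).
Closed-loop T = G/(1+GH).
Numerator: G_num * H_den = p^2 + 1.9*p + 0.78.
Denominator: G_den * H_den + G_num * H_num = (p^3 + 6.5*p^2 + 20.81*p + 18.265) + (4*p + 2.4) = p^3 + 6.5*p^2 + 24.81*p + 20.665.
T(p) = (p^2 + 1.9*p + 0.78)/(p^3 + 6.5*p^2 + 24.81*p + 20.665)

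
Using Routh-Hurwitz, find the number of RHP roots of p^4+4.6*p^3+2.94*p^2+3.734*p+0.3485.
Routh array:
p^4: [1, 2.94, 0.3485]; p^3: [4.6, 3.734]; p^2: [2.12826, 0.3485]; p^1: [2.98076]; p^0: [0.3485]
First column: [1, 4.6, 2.12826, 2.98076, 0.3485]. Sign changes = RHP roots = 0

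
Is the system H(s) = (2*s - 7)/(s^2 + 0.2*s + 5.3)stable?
Denominator: s^2 + 0.2*s + 5.3. Poles: -0.1 + 2.3j, -0.1 - 2.3j. All Re(p)<0: Yes (stable)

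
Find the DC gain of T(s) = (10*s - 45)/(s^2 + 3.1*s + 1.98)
DC gain = T(0) = num(0)/den(0) = -45/1.98 = -22.73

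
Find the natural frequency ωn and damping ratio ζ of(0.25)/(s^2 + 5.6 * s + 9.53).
Underdamped: complex pole -2.8 + 1.3j. ωn = |pole| = 3.087, ζ = -Re(pole)/ωn = 0.907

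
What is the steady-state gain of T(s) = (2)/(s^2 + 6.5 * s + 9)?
DC gain = T(0) = num(0)/den(0) = 2/9 = 0.2222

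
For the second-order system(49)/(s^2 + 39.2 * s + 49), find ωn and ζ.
Standard form: ωn²/(s²+2ζωn·s+ωn²).
const=49=ωn² → ωn=7, s coeff=39.2=2ζωn → ζ=2.8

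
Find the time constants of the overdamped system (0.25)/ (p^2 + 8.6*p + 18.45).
Overdamped: real poles at -4.5, -4.1. τ = -1/pole → τ₁ = 0.2222, τ₂ = 0.2439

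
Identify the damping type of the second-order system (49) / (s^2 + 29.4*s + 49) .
Standard form: ωn²/(s²+2ζωn·s+ωn²) gives ωn=7, ζ=2.1.
Overdamped (ζ = 2.1 > 1)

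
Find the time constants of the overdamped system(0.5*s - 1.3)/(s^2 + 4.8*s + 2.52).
Overdamped: real poles at -4.2, -0.6. τ = -1/pole → τ₁ = 0.2381, τ₂ = 1.667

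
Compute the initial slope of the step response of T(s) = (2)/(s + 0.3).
IVT: y'(0⁺) = lim_{s→∞} s²·Y(s) = lim_{s→∞} s·T(s).
deg(num) = 0, deg(den) = 1, relative degree = 1, so s·T(s) → (leading num)/(leading den) = 2/1 = 2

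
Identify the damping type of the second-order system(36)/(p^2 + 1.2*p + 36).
Standard form: ωn²/(p²+2ζωn·p+ωn²) gives ωn=6, ζ=0.1.
Underdamped (ζ = 0.1 < 1)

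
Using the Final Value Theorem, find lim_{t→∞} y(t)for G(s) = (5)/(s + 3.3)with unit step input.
FVT: lim_{t→∞} y(t) = lim_{s→0} s*Y(s) where Y(s) = G(s)/s.
= lim_{s→0} G(s) = G(0) = num(0)/den(0) = 5/3.3 = 1.515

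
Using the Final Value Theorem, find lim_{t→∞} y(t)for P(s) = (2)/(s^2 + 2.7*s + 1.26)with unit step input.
FVT: lim_{t→∞} y(t) = lim_{s→0} s*Y(s) where Y(s) = P(s)/s.
= lim_{s→0} P(s) = P(0) = num(0)/den(0) = 2/1.26 = 1.587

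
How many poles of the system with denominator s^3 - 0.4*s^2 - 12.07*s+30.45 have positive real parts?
s^3 - 0.4*s^2 - 12.07*s + 30.45 = (s + 4.2)(s^2 - 4.6*s + 7.25). Poles: -4.2, 2.3 + 1.4j, 2.3 - 1.4j. RHP poles (Re>0): 2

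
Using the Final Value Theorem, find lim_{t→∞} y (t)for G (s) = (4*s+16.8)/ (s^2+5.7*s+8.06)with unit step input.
FVT: lim_{t→∞} y(t) = lim_{s→0} s*Y(s) where Y(s) = G(s)/s.
= lim_{s→0} G(s) = G(0) = num(0)/den(0) = 16.8/8.06 = 2.084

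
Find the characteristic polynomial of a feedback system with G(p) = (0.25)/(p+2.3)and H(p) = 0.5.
Characteristic poly = G_den * H_den + G_num * H_num = (p + 2.3) + (0.125) = p + 2.425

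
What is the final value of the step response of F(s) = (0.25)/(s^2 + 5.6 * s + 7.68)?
FVT: lim_{t→∞} y(t) = lim_{s→0} s*Y(s) where Y(s) = F(s)/s.
= lim_{s→0} F(s) = F(0) = num(0)/den(0) = 0.25/7.68 = 0.03255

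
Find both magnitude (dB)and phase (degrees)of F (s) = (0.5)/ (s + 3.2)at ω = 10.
Substitute s = j*10: F(j10) = 0.0145138 - 0.0453556j.
|F| = 20*log₁₀(sqrt(Re²+Im²)) = -26.44 dB.
∠F = atan2(Im, Re) = -72.26°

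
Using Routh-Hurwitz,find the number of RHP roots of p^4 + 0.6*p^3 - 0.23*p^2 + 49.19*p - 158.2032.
Routh array:
p^4: [1, -0.23, -158.2032]; p^3: [0.6, 49.19]; p^2: [-82.2133, -158.2032]; p^1: [48.0354]; p^0: [-158.2032]
First column: [1, 0.6, -82.2133, 48.0354, -158.2032]. Sign changes = RHP roots = 3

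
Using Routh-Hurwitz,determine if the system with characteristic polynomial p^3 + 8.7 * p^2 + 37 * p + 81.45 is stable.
Routh array:
p^3: [1, 37]; p^2: [8.7, 81.45]; p^1: [27.6379]; p^0: [81.45]
First column: [1, 8.7, 27.6379, 81.45]. Sign changes = 0.
Yes, stable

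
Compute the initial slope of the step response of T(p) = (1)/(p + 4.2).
IVT: y'(0⁺) = lim_{p→∞} p²·Y(p) = lim_{p→∞} p·T(p).
deg(num) = 0, deg(den) = 1, relative degree = 1, so p·T(p) → (leading num)/(leading den) = 1/1 = 1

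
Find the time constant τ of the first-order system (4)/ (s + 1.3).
First-order system: τ = -1/pole. Pole = -1.3. τ = -1/(-1.3) = 0.7692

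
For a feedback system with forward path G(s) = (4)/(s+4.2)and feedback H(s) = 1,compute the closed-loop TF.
Closed-loop T = G/(1+GH).
Numerator: G_num * H_den = 4.
Denominator: G_den * H_den + G_num * H_num = (s + 4.2) + (4) = s + 8.2.
T(s) = (4)/(s + 8.2)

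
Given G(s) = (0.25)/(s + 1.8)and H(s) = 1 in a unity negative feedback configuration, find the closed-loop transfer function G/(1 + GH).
Closed-loop T = G/(1+GH).
Numerator: G_num * H_den = 0.25.
Denominator: G_den * H_den + G_num * H_num = (s + 1.8) + (0.25) = s + 2.05.
T(s) = (0.25)/(s + 2.05)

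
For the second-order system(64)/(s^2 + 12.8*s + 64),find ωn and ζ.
Standard form: ωn²/(s²+2ζωn·s+ωn²).
const=64=ωn² → ωn=8, s coeff=12.8=2ζωn → ζ=0.8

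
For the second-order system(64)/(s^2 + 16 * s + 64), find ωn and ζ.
Standard form: ωn²/(s²+2ζωn·s+ωn²).
const=64=ωn² → ωn=8, s coeff=16=2ζωn → ζ=1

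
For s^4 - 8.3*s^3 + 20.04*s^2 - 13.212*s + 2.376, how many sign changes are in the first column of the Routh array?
Routh array:
s^4: [1, 20.04, 2.376]; s^3: [-8.3, -13.212]; s^2: [18.4482, 2.376]; s^1: [-12.143]; s^0: [2.376]
First column: [1, -8.3, 18.4482, -12.143, 2.376]. Sign changes = 4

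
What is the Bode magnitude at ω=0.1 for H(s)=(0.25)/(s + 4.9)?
Substitute s = j*0.1: H(j0.1) = 0.0509992 - 0.0010408j.
|H(j0.1)| = sqrt(Re² + Im²) = 0.05101.
20*log₁₀(0.05101) = -25.85 dB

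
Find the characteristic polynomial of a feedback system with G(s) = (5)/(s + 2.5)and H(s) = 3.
Characteristic poly = G_den * H_den + G_num * H_num = (s + 2.5) + (15) = s + 17.5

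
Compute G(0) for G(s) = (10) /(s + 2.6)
DC gain = G(0) = num(0)/den(0) = 10/2.6 = 3.846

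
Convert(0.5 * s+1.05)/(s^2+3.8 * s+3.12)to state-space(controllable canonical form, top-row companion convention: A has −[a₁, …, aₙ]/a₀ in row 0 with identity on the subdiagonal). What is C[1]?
Reachable canonical form: C = numerator coefficients (right-aligned, zero-padded to length n).
num = 0.5*s + 1.05, C = [[0.5, 1.05]].
C[1] = 1.05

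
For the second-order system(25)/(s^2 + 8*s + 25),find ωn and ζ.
Standard form: ωn²/(s²+2ζωn·s+ωn²).
const=25=ωn² → ωn=5, s coeff=8=2ζωn → ζ=0.8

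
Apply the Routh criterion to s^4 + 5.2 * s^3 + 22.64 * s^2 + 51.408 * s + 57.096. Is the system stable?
Routh array:
s^4: [1, 22.64, 57.096]; s^3: [5.2, 51.408]; s^2: [12.7538, 57.096]; s^1: [28.1288]; s^0: [57.096]
First column: [1, 5.2, 12.7538, 28.1288, 57.096]. Sign changes = 0.
Yes, stable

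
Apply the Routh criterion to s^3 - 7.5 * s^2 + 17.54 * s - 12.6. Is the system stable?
Routh array:
s^3: [1, 17.54]; s^2: [-7.5, -12.6]; s^1: [15.86]; s^0: [-12.6]
First column: [1, -7.5, 15.86, -12.6]. Sign changes = 3.
No, unstable (3 RHP root(s))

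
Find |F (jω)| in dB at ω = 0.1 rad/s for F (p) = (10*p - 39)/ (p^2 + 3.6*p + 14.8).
Substitute p = j*0.1: F(j0.1) = -2.63371 + 0.13172j.
|F(j0.1)| = sqrt(Re² + Im²) = 2.637.
20*log₁₀(2.637) = 8.42 dB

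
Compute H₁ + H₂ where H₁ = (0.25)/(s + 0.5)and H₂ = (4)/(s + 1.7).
Parallel: H = H₁ + H₂ = (n₁·d₂ + n₂·d₁)/(d₁·d₂).
n₁·d₂ = 0.25*s + 0.425. n₂·d₁ = 4*s + 2. Sum = 4.25*s + 2.425. d₁·d₂ = s^2 + 2.2*s + 0.85.
H(s) = (4.25*s + 2.425)/(s^2 + 2.2*s + 0.85)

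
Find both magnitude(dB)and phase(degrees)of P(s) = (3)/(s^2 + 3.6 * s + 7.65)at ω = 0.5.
Substitute s = j*0.5: P(j0.5) = 0.382759 - 0.0931034j.
|P| = 20*log₁₀(sqrt(Re²+Im²)) = -8.09 dB.
∠P = atan2(Im, Re) = -13.67°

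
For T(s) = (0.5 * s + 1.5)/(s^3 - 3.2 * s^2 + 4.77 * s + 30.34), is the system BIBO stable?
Denominator: s^3 - 3.2*s^2 + 4.77*s + 30.34 = (s + 2)(s^2 - 5.2*s + 15.17). Poles: -2, 2.6 + 2.9j, 2.6 - 2.9j. All Re(p)<0: No (unstable)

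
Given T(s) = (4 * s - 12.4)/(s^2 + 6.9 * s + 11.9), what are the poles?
Set denominator = 0: s^2 + 6.9*s + 11.9 = (s + 3.5)(s + 3.4) = 0 → Poles: -3.4, -3.5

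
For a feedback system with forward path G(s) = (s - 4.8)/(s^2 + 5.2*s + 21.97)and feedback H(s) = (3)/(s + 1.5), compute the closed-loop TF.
Closed-loop T = G/(1+GH).
Numerator: G_num * H_den = s^2 - 3.3*s - 7.2.
Denominator: G_den * H_den + G_num * H_num = (s^3 + 6.7*s^2 + 29.77*s + 32.955) + (3*s - 14.4) = s^3 + 6.7*s^2 + 32.77*s + 18.555.
T(s) = (s^2 - 3.3*s - 7.2)/(s^3 + 6.7*s^2 + 32.77*s + 18.555)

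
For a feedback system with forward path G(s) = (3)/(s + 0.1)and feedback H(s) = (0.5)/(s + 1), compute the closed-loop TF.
Closed-loop T = G/(1+GH).
Numerator: G_num * H_den = 3*s + 3.
Denominator: G_den * H_den + G_num * H_num = (s^2 + 1.1*s + 0.1) + (1.5) = s^2 + 1.1*s + 1.6.
T(s) = (3*s + 3)/(s^2 + 1.1*s + 1.6)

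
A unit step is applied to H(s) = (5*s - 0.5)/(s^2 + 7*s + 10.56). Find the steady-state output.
FVT: lim_{t→∞} y(t) = lim_{s→0} s*Y(s) where Y(s) = H(s)/s.
= lim_{s→0} H(s) = H(0) = num(0)/den(0) = -0.5/10.56 = -0.04735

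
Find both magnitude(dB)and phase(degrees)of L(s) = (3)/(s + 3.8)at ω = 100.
Substitute s = j*100: L(j100) = 0.00113836 - 0.0299567j.
|L| = 20*log₁₀(sqrt(Re²+Im²)) = -30.46 dB.
∠L = atan2(Im, Re) = -87.82°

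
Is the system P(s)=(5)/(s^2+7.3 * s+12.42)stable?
Denominator: s^2 + 7.3*s + 12.42 = (s + 2.7)(s + 4.6). Poles: -2.7, -4.6. All Re(p)<0: Yes (stable)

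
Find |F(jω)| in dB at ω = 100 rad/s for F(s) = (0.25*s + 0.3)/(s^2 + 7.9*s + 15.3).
Substitute s = j*100: F(j100) = 0.000167014 - 0.00249062j.
|F(j100)| = sqrt(Re² + Im²) = 0.002496.
20*log₁₀(0.002496) = -52.05 dB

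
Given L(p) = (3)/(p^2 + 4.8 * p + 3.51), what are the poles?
Set denominator = 0: p^2 + 4.8*p + 3.51 = (p + 0.9)(p + 3.9) = 0 → Poles: -0.9, -3.9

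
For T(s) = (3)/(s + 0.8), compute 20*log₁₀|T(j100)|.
Substitute s = j*100: T(j100) = 0.000239985 - 0.0299981j.
|T(j100)| = sqrt(Re² + Im²) = 0.03.
20*log₁₀(0.03) = -30.46 dB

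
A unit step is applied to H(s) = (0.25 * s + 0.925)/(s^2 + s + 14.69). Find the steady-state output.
FVT: lim_{t→∞} y(t) = lim_{s→0} s*Y(s) where Y(s) = H(s)/s.
= lim_{s→0} H(s) = H(0) = num(0)/den(0) = 0.925/14.69 = 0.06297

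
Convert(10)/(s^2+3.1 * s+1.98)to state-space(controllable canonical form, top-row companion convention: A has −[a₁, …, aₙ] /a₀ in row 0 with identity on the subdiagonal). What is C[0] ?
Reachable canonical form: C = numerator coefficients (right-aligned, zero-padded to length n).
num = 10, C = [[0, 10]].
C[0] = 0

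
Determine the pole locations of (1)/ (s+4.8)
Set denominator = 0: s + 4.8 = 0 → Poles: -4.8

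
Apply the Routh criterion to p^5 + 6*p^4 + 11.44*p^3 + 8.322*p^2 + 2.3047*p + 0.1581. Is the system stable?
Routh array:
p^5: [1, 11.44, 2.3047]; p^4: [6, 8.322, 0.1581]; p^3: [10.053, 2.27835]; p^2: [6.9622, 0.1581]; p^1: [2.05006]; p^0: [0.1581]
First column: [1, 6, 10.053, 6.9622, 2.05006, 0.1581]. Sign changes = 0.
Yes, stable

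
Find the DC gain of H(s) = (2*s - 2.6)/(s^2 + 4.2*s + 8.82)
DC gain = H(0) = num(0)/den(0) = -2.6/8.82 = -0.2948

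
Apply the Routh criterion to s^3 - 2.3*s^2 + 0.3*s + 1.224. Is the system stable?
Routh array:
s^3: [1, 0.3]; s^2: [-2.3, 1.224]; s^1: [0.832174]; s^0: [1.224]
First column: [1, -2.3, 0.832174, 1.224]. Sign changes = 2.
No, unstable (2 RHP root(s))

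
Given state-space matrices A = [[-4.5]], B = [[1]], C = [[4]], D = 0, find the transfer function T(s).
T(s) = C(sI - A)⁻¹B + D.
Characteristic polynomial det(sI - A) = s + 4.5.
Numerator from C·adj(sI-A)·B + D·det(sI-A) = 4.
T(s) = (4)/(s + 4.5)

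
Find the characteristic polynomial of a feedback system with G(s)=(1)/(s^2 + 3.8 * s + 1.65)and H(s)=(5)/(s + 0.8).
Characteristic poly = G_den * H_den + G_num * H_num = (s^3 + 4.6*s^2 + 4.69*s + 1.32) + (5) = s^3 + 4.6*s^2 + 4.69*s + 6.32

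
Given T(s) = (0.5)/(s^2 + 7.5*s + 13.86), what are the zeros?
Numerator is a nonzero constant (0.5) → Zeros: none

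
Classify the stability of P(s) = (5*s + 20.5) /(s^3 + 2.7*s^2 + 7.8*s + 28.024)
Denominator: s^3 + 2.7*s^2 + 7.8*s + 28.024 = (s + 3.1)(s^2 - 0.4*s + 9.04). Poles: -3.1, 0.2 + 3j, 0.2 - 3j. Unstable (2 pole(s) in RHP)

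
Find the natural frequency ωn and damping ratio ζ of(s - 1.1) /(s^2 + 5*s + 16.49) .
Underdamped: complex pole -2.5 + 3.2j. ωn = |pole| = 4.061, ζ = -Re(pole)/ωn = 0.6156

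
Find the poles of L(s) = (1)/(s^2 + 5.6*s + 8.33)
Set denominator = 0: s^2 + 5.6*s + 8.33 = 0 → Poles: -2.8 + 0.7j, -2.8 - 0.7j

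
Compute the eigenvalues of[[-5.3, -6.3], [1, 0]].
Eigenvalues solve det(λI - A) = 0.
Characteristic polynomial: λ^2 + 5.3*λ + 6.3 = 0.
Factor: (λ + 1.8)(λ + 3.5) = 0.
Roots: -1.8, -3.5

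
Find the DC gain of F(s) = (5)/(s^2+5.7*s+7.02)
DC gain = F(0) = num(0)/den(0) = 5/7.02 = 0.7123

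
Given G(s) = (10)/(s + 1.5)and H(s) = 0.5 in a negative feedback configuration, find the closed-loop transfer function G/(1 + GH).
Closed-loop T = G/(1+GH).
Numerator: G_num * H_den = 10.
Denominator: G_den * H_den + G_num * H_num = (s + 1.5) + (5) = s + 6.5.
T(s) = (10)/(s + 6.5)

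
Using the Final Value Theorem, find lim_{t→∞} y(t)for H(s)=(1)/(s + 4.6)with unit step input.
FVT: lim_{t→∞} y(t) = lim_{s→0} s*Y(s) where Y(s) = H(s)/s.
= lim_{s→0} H(s) = H(0) = num(0)/den(0) = 1/4.6 = 0.2174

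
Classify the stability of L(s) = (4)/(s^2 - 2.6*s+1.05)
Denominator: s^2 - 2.6*s + 1.05 = (s - 0.5)(s - 2.1). Poles: 0.5, 2.1. Unstable (2 pole(s) in RHP)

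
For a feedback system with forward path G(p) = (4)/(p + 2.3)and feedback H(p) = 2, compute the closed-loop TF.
Closed-loop T = G/(1+GH).
Numerator: G_num * H_den = 4.
Denominator: G_den * H_den + G_num * H_num = (p + 2.3) + (8) = p + 10.3.
T(p) = (4)/(p + 10.3)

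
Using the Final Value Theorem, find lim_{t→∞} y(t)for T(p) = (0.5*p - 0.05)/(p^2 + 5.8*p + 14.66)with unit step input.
FVT: lim_{t→∞} y(t) = lim_{p→0} p*Y(p) where Y(p) = T(p)/p.
= lim_{p→0} T(p) = T(0) = num(0)/den(0) = -0.05/14.66 = -0.003411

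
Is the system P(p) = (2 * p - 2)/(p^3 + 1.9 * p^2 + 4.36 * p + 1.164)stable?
Denominator: p^3 + 1.9*p^2 + 4.36*p + 1.164 = (p + 0.3)(p^2 + 1.6*p + 3.88). Poles: -0.3, -0.8 + 1.8j, -0.8 - 1.8j. All Re(p)<0: Yes (stable)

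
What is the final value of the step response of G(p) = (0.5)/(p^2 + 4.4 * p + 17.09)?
FVT: lim_{t→∞} y(t) = lim_{p→0} p*Y(p) where Y(p) = G(p)/p.
= lim_{p→0} G(p) = G(0) = num(0)/den(0) = 0.5/17.09 = 0.02926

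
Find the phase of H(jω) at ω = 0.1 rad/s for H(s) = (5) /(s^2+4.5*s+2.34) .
Substitute s = j*0.1: H(j0.1) = 2.06876 - 0.399545j.
∠H(j0.1) = atan2(Im, Re) = atan2(-0.399545, 2.06876) = -10.93°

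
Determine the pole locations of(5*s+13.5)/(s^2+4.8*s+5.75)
Set denominator = 0: s^2 + 4.8*s + 5.75 = (s + 2.3)(s + 2.5) = 0 → Poles: -2.3, -2.5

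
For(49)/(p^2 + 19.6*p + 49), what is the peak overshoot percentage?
Standard form: ωn²/(p²+2ζωn·p+ωn²) → ωn = 7, ζ = 1.4.
ζ ≥ 1, so the response is non-oscillatory: peak overshoot = 0%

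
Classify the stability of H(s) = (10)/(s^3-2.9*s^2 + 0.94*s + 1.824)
Denominator: s^3 - 2.9*s^2 + 0.94*s + 1.824 = (s - 1.6)(s - 1.9)(s + 0.6). Poles: -0.6, 1.6, 1.9. Unstable (2 pole(s) in RHP)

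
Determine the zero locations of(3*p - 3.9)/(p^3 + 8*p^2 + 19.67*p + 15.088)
Set numerator = 0: 3*p - 3.9 = 0 → Zeros: 1.3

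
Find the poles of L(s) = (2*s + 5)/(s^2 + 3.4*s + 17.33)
Set denominator = 0: s^2 + 3.4*s + 17.33 = 0 → Poles: -1.7 + 3.8j, -1.7 - 3.8j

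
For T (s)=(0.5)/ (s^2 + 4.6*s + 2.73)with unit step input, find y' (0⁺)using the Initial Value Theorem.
IVT: y'(0⁺) = lim_{s→∞} s²·Y(s) = lim_{s→∞} s·T(s).
deg(num) = 0, deg(den) = 2, relative degree = 2 ≥ 2, so s·T(s) → 0. Initial slope = 0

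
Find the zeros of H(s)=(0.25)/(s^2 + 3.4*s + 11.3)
Numerator is a nonzero constant (0.25) → Zeros: none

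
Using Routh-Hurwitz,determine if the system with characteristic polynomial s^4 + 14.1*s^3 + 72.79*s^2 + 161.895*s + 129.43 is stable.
Routh array:
s^4: [1, 72.79, 129.43]; s^3: [14.1, 161.895]; s^2: [61.3081, 129.43]; s^1: [132.128]; s^0: [129.43]
First column: [1, 14.1, 61.3081, 132.128, 129.43]. Sign changes = 0.
Yes, stable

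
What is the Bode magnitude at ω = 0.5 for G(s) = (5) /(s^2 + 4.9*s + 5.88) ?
Substitute s = j*0.5: G(j0.5) = 0.746696 - 0.324939j.
|G(j0.5)| = sqrt(Re² + Im²) = 0.8143.
20*log₁₀(0.8143) = -1.78 dB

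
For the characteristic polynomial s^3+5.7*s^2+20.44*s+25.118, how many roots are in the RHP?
s^3 + 5.7*s^2 + 20.44*s + 25.118 = (s + 1.9)(s^2 + 3.8*s + 13.22). Poles: -1.9, -1.9 + 3.1j, -1.9 - 3.1j. RHP poles (Re>0): 0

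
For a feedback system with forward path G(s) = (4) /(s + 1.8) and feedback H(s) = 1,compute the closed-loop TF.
Closed-loop T = G/(1+GH).
Numerator: G_num * H_den = 4.
Denominator: G_den * H_den + G_num * H_num = (s + 1.8) + (4) = s + 5.8.
T(s) = (4)/(s + 5.8)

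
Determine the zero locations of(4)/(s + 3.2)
Numerator is a nonzero constant (4) → Zeros: none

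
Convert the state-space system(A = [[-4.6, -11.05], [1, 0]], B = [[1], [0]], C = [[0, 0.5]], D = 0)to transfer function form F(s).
F(s) = C(sI - A)⁻¹B + D.
Characteristic polynomial det(sI - A) = s^2 + 4.6*s + 11.05.
Numerator from C·adj(sI-A)·B + D·det(sI-A) = 0.5.
F(s) = (0.5)/(s^2 + 4.6*s + 11.05)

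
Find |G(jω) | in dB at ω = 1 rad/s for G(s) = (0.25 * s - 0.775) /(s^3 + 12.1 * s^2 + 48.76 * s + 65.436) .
Substitute s = j*1: G(j1) = -0.00573485 + 0.00982257j.
|G(j1)| = sqrt(Re² + Im²) = 0.01137.
20*log₁₀(0.01137) = -38.88 dB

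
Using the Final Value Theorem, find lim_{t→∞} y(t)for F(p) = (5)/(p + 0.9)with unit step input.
FVT: lim_{t→∞} y(t) = lim_{p→0} p*Y(p) where Y(p) = F(p)/p.
= lim_{p→0} F(p) = F(0) = num(0)/den(0) = 5/0.9 = 5.556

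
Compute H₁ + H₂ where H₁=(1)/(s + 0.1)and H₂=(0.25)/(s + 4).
Parallel: H = H₁ + H₂ = (n₁·d₂ + n₂·d₁)/(d₁·d₂).
n₁·d₂ = s + 4. n₂·d₁ = 0.25*s + 0.025. Sum = 1.25*s + 4.025. d₁·d₂ = s^2 + 4.1*s + 0.4.
H(s) = (1.25*s + 4.025)/(s^2 + 4.1*s + 0.4)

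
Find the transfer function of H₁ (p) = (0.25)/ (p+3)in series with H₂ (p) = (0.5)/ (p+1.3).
Series: H = H₁ · H₂ = (n₁·n₂)/(d₁·d₂).
Num: n₁·n₂ = 0.125. Den: d₁·d₂ = p^2 + 4.3*p + 3.9.
H(p) = (0.125)/(p^2 + 4.3*p + 3.9)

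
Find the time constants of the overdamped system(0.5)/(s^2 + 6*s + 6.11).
Overdamped: real poles at -1.3, -4.7. τ = -1/pole → τ₁ = 0.7692, τ₂ = 0.2128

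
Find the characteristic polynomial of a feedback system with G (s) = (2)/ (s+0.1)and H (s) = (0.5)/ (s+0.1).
Characteristic poly = G_den * H_den + G_num * H_num = (s^2 + 0.2*s + 0.01) + (1) = s^2 + 0.2*s + 1.01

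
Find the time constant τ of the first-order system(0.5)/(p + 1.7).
First-order system: τ = -1/pole. Pole = -1.7. τ = -1/(-1.7) = 0.5882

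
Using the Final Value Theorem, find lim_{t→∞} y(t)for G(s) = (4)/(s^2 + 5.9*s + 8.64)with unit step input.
FVT: lim_{t→∞} y(t) = lim_{s→0} s*Y(s) where Y(s) = G(s)/s.
= lim_{s→0} G(s) = G(0) = num(0)/den(0) = 4/8.64 = 0.463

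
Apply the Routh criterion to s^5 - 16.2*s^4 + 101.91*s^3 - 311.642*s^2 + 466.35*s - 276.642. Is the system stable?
Routh array:
s^5: [1, 101.91, 466.35]; s^4: [-16.2, -311.642, -276.642]; s^3: [82.6728, 449.273]; s^2: [-223.605, -276.642]; s^1: [346.992]; s^0: [-276.642]
First column: [1, -16.2, 82.6728, -223.605, 346.992, -276.642]. Sign changes = 5.
No, unstable (5 RHP root(s))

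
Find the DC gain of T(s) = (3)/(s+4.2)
DC gain = T(0) = num(0)/den(0) = 3/4.2 = 0.7143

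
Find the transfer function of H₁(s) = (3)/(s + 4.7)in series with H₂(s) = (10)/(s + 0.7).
Series: H = H₁ · H₂ = (n₁·n₂)/(d₁·d₂).
Num: n₁·n₂ = 30. Den: d₁·d₂ = s^2 + 5.4*s + 3.29.
H(s) = (30)/(s^2 + 5.4*s + 3.29)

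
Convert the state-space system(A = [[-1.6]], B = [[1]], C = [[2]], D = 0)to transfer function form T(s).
T(s) = C(sI - A)⁻¹B + D.
Characteristic polynomial det(sI - A) = s + 1.6.
Numerator from C·adj(sI-A)·B + D·det(sI-A) = 2.
T(s) = (2)/(s + 1.6)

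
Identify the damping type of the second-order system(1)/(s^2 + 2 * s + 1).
Standard form: ωn²/(s²+2ζωn·s+ωn²) gives ωn=1, ζ=1.
Critically damped (ζ = 1)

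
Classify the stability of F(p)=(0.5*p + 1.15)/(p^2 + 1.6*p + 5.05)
Denominator: p^2 + 1.6*p + 5.05. Poles: -0.8 + 2.1j, -0.8 - 2.1j. Stable (all poles in LHP)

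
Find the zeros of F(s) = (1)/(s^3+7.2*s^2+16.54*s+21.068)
Numerator is a nonzero constant (1) → Zeros: none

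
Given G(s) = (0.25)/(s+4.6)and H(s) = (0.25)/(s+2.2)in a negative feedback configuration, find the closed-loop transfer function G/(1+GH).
Closed-loop T = G/(1+GH).
Numerator: G_num * H_den = 0.25*s + 0.55.
Denominator: G_den * H_den + G_num * H_num = (s^2 + 6.8*s + 10.12) + (0.0625) = s^2 + 6.8*s + 10.1825.
T(s) = (0.25*s + 0.55)/(s^2 + 6.8*s + 10.1825)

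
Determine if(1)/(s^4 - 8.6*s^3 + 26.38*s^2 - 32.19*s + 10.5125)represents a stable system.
Denominator: s^4 - 8.6*s^3 + 26.38*s^2 - 32.19*s + 10.5125 = (s - 0.5)(s - 2.9)(s^2 - 5.2*s + 7.25). Poles: 0.5, 2.6 + 0.7j, 2.6 - 0.7j, 2.9. All Re(p)<0: No (unstable)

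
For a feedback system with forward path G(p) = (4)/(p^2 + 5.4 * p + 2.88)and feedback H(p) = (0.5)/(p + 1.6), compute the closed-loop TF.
Closed-loop T = G/(1+GH).
Numerator: G_num * H_den = 4*p + 6.4.
Denominator: G_den * H_den + G_num * H_num = (p^3 + 7*p^2 + 11.52*p + 4.608) + (2) = p^3 + 7*p^2 + 11.52*p + 6.608.
T(p) = (4*p + 6.4)/(p^3 + 7*p^2 + 11.52*p + 6.608)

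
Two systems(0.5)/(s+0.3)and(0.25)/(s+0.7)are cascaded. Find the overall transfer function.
Series: H = H₁ · H₂ = (n₁·n₂)/(d₁·d₂).
Num: n₁·n₂ = 0.125. Den: d₁·d₂ = s^2 + s + 0.21.
H(s) = (0.125)/(s^2 + s + 0.21)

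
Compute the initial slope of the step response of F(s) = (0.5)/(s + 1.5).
IVT: y'(0⁺) = lim_{s→∞} s²·Y(s) = lim_{s→∞} s·F(s).
deg(num) = 0, deg(den) = 1, relative degree = 1, so s·F(s) → (leading num)/(leading den) = 0.5/1 = 0.5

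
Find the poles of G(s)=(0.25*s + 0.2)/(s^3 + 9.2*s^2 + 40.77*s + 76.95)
Set denominator = 0: s^3 + 9.2*s^2 + 40.77*s + 76.95 = (s + 3.8)(s^2 + 5.4*s + 20.25) = 0 → Poles: -2.7 + 3.6j, -2.7 - 3.6j, -3.8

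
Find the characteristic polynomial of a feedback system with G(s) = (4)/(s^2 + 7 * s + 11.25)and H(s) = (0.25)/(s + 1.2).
Characteristic poly = G_den * H_den + G_num * H_num = (s^3 + 8.2*s^2 + 19.65*s + 13.5) + (1) = s^3 + 8.2*s^2 + 19.65*s + 14.5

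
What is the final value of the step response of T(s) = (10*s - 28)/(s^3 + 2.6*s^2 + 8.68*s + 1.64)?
FVT: lim_{t→∞} y(t) = lim_{s→0} s*Y(s) where Y(s) = T(s)/s.
= lim_{s→0} T(s) = T(0) = num(0)/den(0) = -28/1.64 = -17.07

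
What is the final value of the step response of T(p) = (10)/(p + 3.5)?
FVT: lim_{t→∞} y(t) = lim_{p→0} p*Y(p) where Y(p) = T(p)/p.
= lim_{p→0} T(p) = T(0) = num(0)/den(0) = 10/3.5 = 2.857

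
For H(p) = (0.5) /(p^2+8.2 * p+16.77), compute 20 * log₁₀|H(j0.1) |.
Substitute p = j*0.1: H(j0.1) = 0.0297617 - 0.00145612j.
|H(j0.1)| = sqrt(Re² + Im²) = 0.0298.
20*log₁₀(0.0298) = -30.52 dB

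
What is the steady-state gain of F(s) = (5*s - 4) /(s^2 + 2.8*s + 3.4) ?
DC gain = F(0) = num(0)/den(0) = -4/3.4 = -1.176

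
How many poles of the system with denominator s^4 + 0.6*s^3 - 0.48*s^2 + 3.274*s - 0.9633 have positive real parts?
s^4 + 0.6*s^3 - 0.48*s^2 + 3.274*s - 0.9633 = (s - 0.3)(s + 1.9)(s^2 - s + 1.69). Poles: -1.9, 0.3, 0.5 + 1.2j, 0.5 - 1.2j. RHP poles (Re>0): 3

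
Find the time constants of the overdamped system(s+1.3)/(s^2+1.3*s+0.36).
Overdamped: real poles at -0.9, -0.4. τ = -1/pole → τ₁ = 1.111, τ₂ = 2.5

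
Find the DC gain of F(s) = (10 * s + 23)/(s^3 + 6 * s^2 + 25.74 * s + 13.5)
DC gain = F(0) = num(0)/den(0) = 23/13.5 = 1.704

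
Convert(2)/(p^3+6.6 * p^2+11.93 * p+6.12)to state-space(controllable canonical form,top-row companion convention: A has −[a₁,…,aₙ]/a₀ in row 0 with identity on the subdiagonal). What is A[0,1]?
Reachable canonical form for den = p^3 + 6.6*p^2 + 11.93*p + 6.12: top row of A = -[a₁,a₂,...,aₙ]/a₀, ones on the subdiagonal, zeros elsewhere.
A = [[-6.6, -11.93, -6.12], [1, 0, 0], [0, 1, 0]].
A[0,1] = -11.93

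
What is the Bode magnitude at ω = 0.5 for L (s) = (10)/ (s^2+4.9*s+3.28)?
Substitute s = j*0.5: L(j0.5) = 1.9956 - 1.6136j.
|L(j0.5)| = sqrt(Re² + Im²) = 2.566.
20*log₁₀(2.566) = 8.19 dB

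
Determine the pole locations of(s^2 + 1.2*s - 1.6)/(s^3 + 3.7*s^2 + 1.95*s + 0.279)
Set denominator = 0: s^3 + 3.7*s^2 + 1.95*s + 0.279 = (s + 3.1)(s + 0.3)(s + 0.3) = 0 → Poles: -0.3, -0.3, -3.1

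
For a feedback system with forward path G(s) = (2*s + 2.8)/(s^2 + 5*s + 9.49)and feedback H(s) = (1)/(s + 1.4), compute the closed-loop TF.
Closed-loop T = G/(1+GH).
Numerator: G_num * H_den = 2*s^2 + 5.6*s + 3.92.
Denominator: G_den * H_den + G_num * H_num = (s^3 + 6.4*s^2 + 16.49*s + 13.286) + (2*s + 2.8) = s^3 + 6.4*s^2 + 18.49*s + 16.086.
T(s) = (2*s^2 + 5.6*s + 3.92)/(s^3 + 6.4*s^2 + 18.49*s + 16.086)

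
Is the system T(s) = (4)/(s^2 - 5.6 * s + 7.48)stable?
Denominator: s^2 - 5.6*s + 7.48 = (s - 3.4)(s - 2.2). Poles: 2.2, 3.4. All Re(p)<0: No (unstable)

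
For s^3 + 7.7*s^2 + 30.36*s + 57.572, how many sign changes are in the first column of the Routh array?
Routh array:
s^3: [1, 30.36]; s^2: [7.7, 57.572]; s^1: [22.8831]; s^0: [57.572]
First column: [1, 7.7, 22.8831, 57.572]. Sign changes = 0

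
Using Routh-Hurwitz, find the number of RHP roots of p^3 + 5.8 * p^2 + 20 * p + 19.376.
Routh array:
p^3: [1, 20]; p^2: [5.8, 19.376]; p^1: [16.6593]; p^0: [19.376]
First column: [1, 5.8, 16.6593, 19.376]. Sign changes = RHP roots = 0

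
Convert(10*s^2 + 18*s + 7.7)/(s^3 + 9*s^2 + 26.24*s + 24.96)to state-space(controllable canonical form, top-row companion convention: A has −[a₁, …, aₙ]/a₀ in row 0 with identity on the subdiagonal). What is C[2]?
Reachable canonical form: C = numerator coefficients (right-aligned, zero-padded to length n).
num = 10*s^2 + 18*s + 7.7, C = [[10, 18, 7.7]].
C[2] = 7.7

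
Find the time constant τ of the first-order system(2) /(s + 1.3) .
First-order system: τ = -1/pole. Pole = -1.3. τ = -1/(-1.3) = 0.7692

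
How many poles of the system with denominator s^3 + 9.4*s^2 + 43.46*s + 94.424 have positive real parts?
s^3 + 9.4*s^2 + 43.46*s + 94.424 = (s + 4.4)(s^2 + 5*s + 21.46). Poles: -2.5 + 3.9j, -2.5 - 3.9j, -4.4. RHP poles (Re>0): 0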